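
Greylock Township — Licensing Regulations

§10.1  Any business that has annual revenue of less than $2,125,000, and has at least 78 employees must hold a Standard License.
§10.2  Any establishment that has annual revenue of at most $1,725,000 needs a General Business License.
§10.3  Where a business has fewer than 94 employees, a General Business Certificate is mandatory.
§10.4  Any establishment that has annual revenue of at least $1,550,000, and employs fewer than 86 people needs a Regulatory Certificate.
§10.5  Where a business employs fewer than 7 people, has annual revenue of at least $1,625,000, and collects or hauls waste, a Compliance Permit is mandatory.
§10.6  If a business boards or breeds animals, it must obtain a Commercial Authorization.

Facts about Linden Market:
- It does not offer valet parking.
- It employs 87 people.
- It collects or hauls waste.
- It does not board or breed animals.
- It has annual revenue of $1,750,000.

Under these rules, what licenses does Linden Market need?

§10.1 revenue $1,750,000 < $2,125,000; employees 87 ≥ 78 → Standard License required.
§10.2 revenue $1,750,000 > $1,725,000 → General Business License not required.
§10.3 employees 87 < 94 → General Business Certificate required.
§10.4 revenue $1,750,000 ≥ $1,550,000; employees 87 ≥ 86 → Regulatory Certificate not required.
§10.5 employees 87 ≥ 7; revenue $1,750,000 ≥ $1,625,000; collects or hauls waste → Compliance Permit not required.
§10.6 does not board or breed animals → Commercial Authorization not required.

General Business Certificate, Standard License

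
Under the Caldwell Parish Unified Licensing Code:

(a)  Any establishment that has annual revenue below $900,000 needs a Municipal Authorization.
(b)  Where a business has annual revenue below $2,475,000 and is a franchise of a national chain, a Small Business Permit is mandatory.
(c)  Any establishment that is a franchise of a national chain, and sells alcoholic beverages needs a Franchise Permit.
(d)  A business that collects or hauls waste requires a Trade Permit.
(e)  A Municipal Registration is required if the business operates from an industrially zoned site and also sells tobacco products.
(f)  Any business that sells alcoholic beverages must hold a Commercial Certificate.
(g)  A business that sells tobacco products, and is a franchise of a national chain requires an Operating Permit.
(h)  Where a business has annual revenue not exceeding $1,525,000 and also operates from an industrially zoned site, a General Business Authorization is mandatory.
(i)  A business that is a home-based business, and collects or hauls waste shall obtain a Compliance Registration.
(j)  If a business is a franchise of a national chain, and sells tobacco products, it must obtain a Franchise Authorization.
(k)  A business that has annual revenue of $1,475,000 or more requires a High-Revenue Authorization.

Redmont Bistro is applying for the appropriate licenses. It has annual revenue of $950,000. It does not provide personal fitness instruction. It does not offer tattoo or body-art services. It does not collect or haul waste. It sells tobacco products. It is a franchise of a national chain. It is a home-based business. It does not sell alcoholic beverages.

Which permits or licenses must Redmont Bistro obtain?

(a) revenue $950,000 ≥ $900,000 → Municipal Authorization not required.
(b) revenue $950,000 < $2,475,000; is a franchise of a national chain → Small Business Permit required.
(c) is a franchise of a national chain; does not sell alcoholic beverages → Franchise Permit not required.
(d) does not collect or haul waste → Trade Permit not required.
(e) is a home-based business (not: operates from an industrially zoned site); sells tobacco products → Municipal Registration not required.
(f) does not sell alcoholic beverages → Commercial Certificate not required.
(g) sells tobacco products; is a franchise of a national chain → Operating Permit required.
(h) revenue $950,000 ≤ $1,525,000; is a home-based business (not: operates from an industrially zoned site) → General Business Authorization not required.
(i) is a home-based business; does not collect or haul waste → Compliance Registration not required.
(j) is a franchise of a national chain; sells tobacco products → Franchise Authorization required.
(k) revenue $950,000 < $1,475,000 → High-Revenue Authorization not required.

Franchise Authorization, Operating Permit, Small Business Permit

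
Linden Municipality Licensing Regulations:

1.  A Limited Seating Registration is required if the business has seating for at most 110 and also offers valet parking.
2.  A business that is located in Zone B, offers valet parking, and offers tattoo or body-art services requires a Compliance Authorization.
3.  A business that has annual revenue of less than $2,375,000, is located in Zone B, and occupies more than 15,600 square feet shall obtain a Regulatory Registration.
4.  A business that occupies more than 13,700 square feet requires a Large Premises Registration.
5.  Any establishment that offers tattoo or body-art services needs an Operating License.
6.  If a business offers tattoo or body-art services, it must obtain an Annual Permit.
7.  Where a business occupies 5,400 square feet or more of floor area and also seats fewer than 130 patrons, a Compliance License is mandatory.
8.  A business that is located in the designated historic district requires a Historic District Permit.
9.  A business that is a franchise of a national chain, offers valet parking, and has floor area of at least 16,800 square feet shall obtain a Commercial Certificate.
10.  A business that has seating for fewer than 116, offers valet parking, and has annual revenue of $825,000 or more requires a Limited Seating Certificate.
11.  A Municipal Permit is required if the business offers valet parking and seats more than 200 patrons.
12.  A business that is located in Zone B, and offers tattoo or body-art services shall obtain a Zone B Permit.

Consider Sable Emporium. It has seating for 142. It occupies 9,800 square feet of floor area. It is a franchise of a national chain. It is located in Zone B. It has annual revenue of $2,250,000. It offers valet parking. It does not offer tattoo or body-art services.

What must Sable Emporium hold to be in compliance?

None

1. seating 142 > 110; offers valet parking → Limited Seating Registration not required.
2. is located in Zone B; offers valet parking; does not offer tattoo or body-art services → Compliance Authorization not required.
3. revenue $2,250,000 < $2,375,000; is located in Zone B; floor area 9,800 square feet ≤ 15,600 square feet → Regulatory Registration not required.
4. floor area 9,800 square feet ≤ 13,700 square feet → Large Premises Registration not required.
5. does not offer tattoo or body-art services → Operating License not required.
6. does not offer tattoo or body-art services → Annual Permit not required.
7. floor area 9,800 square feet ≥ 5,400 square feet; seating 142 ≥ 130 → Compliance License not required.
8. is located in Zone B (not: is located in the designated historic district) → Historic District Permit not required.
9. is a franchise of a national chain; offers valet parking; floor area 9,800 square feet < 16,800 square feet → Commercial Certificate not required.
10. seating 142 ≥ 116; offers valet parking; revenue $2,250,000 ≥ $825,000 → Limited Seating Certificate not required.
11. offers valet parking; seating 142 ≤ 200 → Municipal Permit not required.
12. is located in Zone B; does not offer tattoo or body-art services → Zone B Permit not required.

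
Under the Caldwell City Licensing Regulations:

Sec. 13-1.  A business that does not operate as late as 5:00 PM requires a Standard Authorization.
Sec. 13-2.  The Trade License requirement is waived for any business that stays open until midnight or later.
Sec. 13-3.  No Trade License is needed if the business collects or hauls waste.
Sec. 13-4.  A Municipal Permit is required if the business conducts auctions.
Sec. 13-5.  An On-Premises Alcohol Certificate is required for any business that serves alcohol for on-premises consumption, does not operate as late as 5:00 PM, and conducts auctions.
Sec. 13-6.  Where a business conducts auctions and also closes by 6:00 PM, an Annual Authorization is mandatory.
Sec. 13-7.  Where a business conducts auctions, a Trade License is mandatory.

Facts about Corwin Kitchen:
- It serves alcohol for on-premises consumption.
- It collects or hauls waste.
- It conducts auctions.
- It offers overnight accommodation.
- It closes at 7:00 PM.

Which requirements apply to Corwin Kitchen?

Sec. 13-1. closes 7:00 PM, after 5:00 PM → Standard Authorization not required.
Sec. 13-2. closes 7:00 PM, at/before midnight → Trade License exemption does not apply.
Sec. 13-3. collects or hauls waste → exempt from Trade License.
Sec. 13-4. conducts auctions → Municipal Permit required.
Sec. 13-5. serves alcohol for on-premises consumption; closes 7:00 PM, after 5:00 PM; conducts auctions → On-Premises Alcohol Certificate not required.
Sec. 13-6. conducts auctions; closes 7:00 PM, after 6:00 PM → Annual Authorization not required.
Sec. 13-7. conducts auctions → Trade License required.

Municipal Permit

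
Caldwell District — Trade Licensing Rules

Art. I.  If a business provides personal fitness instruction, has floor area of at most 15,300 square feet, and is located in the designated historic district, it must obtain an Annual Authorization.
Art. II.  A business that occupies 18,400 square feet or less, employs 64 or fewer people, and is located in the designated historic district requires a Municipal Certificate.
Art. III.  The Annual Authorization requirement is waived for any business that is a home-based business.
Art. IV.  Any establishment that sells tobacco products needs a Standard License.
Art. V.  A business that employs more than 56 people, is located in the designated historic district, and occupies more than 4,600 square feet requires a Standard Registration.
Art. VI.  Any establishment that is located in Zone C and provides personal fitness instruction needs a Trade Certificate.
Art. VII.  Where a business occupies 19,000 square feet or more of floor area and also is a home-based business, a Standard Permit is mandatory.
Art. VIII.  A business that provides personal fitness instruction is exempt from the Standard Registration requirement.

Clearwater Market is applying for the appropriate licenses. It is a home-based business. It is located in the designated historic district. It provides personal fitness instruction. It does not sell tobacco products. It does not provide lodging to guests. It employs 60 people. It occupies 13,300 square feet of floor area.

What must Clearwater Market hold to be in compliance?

Art. I. provides personal fitness instruction; floor area 13,300 square feet ≤ 15,300 square feet; is located in the designated historic district → Annual Authorization required.
Art. II. floor area 13,300 square feet ≤ 18,400 square feet; employees 60 ≤ 64; is located in the designated historic district → Municipal Certificate required.
Art. III. is a home-based business → exempt from Annual Authorization.
Art. IV. does not sell tobacco products → Standard License not required.
Art. V. employees 60 > 56; is located in the designated historic district; floor area 13,300 square feet > 4,600 square feet → Standard Registration required.
Art. VI. is located in the designated historic district (not: is located in Zone C); provides personal fitness instruction → Trade Certificate not required.
Art. VII. floor area 13,300 square feet < 19,000 square feet; is a home-based business → Standard Permit not required.
Art. VIII. provides personal fitness instruction → exempt from Standard Registration.

Municipal Certificate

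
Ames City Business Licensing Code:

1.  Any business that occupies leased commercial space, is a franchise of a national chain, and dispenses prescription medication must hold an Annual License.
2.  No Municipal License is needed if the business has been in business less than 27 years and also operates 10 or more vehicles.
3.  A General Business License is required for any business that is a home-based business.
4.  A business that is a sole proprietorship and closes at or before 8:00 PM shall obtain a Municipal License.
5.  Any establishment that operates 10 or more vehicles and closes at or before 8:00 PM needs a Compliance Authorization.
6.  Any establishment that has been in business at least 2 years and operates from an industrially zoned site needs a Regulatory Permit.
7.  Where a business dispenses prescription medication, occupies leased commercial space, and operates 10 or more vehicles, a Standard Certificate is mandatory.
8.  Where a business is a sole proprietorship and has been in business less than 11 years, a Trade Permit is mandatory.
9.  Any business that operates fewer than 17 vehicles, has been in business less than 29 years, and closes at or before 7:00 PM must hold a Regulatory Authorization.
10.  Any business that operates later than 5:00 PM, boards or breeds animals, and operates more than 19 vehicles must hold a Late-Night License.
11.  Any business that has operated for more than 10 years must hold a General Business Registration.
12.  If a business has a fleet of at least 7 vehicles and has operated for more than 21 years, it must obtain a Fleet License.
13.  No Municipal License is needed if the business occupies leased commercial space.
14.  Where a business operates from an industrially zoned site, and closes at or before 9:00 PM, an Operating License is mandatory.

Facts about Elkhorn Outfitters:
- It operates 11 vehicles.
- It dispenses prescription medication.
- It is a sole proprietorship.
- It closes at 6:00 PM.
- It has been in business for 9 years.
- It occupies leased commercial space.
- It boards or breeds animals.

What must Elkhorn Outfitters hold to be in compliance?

1. occupies leased commercial space; is a sole proprietorship (not: is a franchise of a national chain); dispenses prescription medication → Annual License not required.
2. years in business 9 < 27; vehicles 11 ≥ 10 → exempt from Municipal License.
3. occupies leased commercial space (not: is a home-based business) → General Business License not required.
4. is a sole proprietorship; closes 6:00 PM, at/before 8:00 PM → Municipal License required.
5. vehicles 11 ≥ 10; closes 6:00 PM, at/before 8:00 PM → Compliance Authorization required.
6. years in business 9 ≥ 2; occupies leased commercial space (not: operates from an industrially zoned site) → Regulatory Permit not required.
7. dispenses prescription medication; occupies leased commercial space; vehicles 11 ≥ 10 → Standard Certificate required.
8. is a sole proprietorship; years in business 9 < 11 → Trade Permit required.
9. vehicles 11 < 17; years in business 9 < 29; closes 6:00 PM, at/before 7:00 PM → Regulatory Authorization required.
10. closes 6:00 PM, after 5:00 PM; boards or breeds animals; vehicles 11 ≤ 19 → Late-Night License not required.
11. years in business 9 ≤ 10 → General Business Registration not required.
12. vehicles 11 ≥ 7; years in business 9 ≤ 21 → Fleet License not required.
13. occupies leased commercial space → exempt from Municipal License.
14. occupies leased commercial space (not: operates from an industrially zoned site); closes 6:00 PM, at/before 9:00 PM → Operating License not required.

Compliance Authorization, Regulatory Authorization, Standard Certificate, Trade Permit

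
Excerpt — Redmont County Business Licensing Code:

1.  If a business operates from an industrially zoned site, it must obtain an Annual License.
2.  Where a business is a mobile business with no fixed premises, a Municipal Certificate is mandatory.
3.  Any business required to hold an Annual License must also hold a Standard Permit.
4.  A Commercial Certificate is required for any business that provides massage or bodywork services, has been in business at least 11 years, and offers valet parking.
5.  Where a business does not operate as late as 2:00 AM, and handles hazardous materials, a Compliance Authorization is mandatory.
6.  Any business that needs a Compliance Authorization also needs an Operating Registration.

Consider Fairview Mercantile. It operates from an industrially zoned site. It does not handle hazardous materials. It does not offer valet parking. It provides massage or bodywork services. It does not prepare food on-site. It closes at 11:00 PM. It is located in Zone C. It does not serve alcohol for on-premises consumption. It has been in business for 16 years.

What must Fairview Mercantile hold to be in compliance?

1. operates from an industrially zoned site → Annual License required.
2. operates from an industrially zoned site (not: is a mobile business with no fixed premises) → Municipal Certificate not required.
3. Annual License is required → Standard Permit also required.
4. provides massage or bodywork services; years in business 16 ≥ 11; does not offer valet parking → Commercial Certificate not required.
5. closes 11:00 PM, at/before 2:00 AM; does not handle hazardous materials → Compliance Authorization not required.
6. Compliance Authorization is not required → no effect.

Annual License, Standard Permit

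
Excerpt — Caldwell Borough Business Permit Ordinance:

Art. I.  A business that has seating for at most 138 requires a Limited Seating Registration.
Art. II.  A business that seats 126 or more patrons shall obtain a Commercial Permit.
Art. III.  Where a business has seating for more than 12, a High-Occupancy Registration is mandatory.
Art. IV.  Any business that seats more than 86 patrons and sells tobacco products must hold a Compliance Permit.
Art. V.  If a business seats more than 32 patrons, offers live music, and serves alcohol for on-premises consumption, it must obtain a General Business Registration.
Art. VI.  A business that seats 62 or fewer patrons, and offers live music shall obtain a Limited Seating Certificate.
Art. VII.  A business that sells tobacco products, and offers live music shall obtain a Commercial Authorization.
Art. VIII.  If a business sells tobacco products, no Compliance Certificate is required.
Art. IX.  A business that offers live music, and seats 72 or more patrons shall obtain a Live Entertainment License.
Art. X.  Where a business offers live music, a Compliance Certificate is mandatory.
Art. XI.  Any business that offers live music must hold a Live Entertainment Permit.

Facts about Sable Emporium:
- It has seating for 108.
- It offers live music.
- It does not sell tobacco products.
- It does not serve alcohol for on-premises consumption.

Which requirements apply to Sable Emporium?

Art. I. seating 108 ≤ 138 → Limited Seating Registration required.
Art. II. seating 108 < 126 → Commercial Permit not required.
Art. III. seating 108 > 12 → High-Occupancy Registration required.
Art. IV. seating 108 > 86; does not sell tobacco products → Compliance Permit not required.
Art. V. seating 108 > 32; offers live music; does not serve alcohol for on-premises consumption → General Business Registration not required.
Art. VI. seating 108 > 62; offers live music → Limited Seating Certificate not required.
Art. VII. does not sell tobacco products; offers live music → Commercial Authorization not required.
Art. VIII. does not sell tobacco products → Compliance Certificate exemption does not apply.
Art. IX. offers live music; seating 108 ≥ 72 → Live Entertainment License required.
Art. X. offers live music → Compliance Certificate required.
Art. XI. offers live music → Live Entertainment Permit required.

Compliance Certificate, High-Occupancy Registration, Limited Seating Registration, Live Entertainment License, Live Entertainment Permit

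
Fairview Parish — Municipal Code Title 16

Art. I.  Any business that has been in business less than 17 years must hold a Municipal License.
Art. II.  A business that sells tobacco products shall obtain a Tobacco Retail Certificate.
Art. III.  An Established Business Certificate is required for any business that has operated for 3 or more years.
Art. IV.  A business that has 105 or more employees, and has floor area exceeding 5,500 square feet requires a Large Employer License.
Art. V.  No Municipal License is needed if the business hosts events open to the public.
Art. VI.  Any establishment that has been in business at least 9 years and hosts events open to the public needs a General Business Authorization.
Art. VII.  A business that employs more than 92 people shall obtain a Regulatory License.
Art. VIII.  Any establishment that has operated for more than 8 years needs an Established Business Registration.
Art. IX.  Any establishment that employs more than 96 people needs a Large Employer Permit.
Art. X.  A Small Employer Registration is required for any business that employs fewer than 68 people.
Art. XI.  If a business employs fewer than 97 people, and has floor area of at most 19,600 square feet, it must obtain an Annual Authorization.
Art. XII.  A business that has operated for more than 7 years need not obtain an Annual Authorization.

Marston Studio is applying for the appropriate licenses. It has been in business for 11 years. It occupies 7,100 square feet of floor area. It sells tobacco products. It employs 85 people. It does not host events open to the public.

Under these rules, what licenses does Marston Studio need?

Established Business Certificate, Established Business Registration, Municipal License, Tobacco Retail Certificate

Art. I. years in business 11 < 17 → Municipal License required.
Art. II. sells tobacco products → Tobacco Retail Certificate required.
Art. III. years in business 11 ≥ 3 → Established Business Certificate required.
Art. IV. employees 85 < 105; floor area 7,100 square feet > 5,500 square feet → Large Employer License not required.
Art. V. does not host events open to the public → Municipal License exemption does not apply.
Art. VI. years in business 11 ≥ 9; does not host events open to the public → General Business Authorization not required.
Art. VII. employees 85 ≤ 92 → Regulatory License not required.
Art. VIII. years in business 11 > 8 → Established Business Registration required.
Art. IX. employees 85 ≤ 96 → Large Employer Permit not required.
Art. X. employees 85 ≥ 68 → Small Employer Registration not required.
Art. XI. employees 85 < 97; floor area 7,100 square feet ≤ 19,600 square feet → Annual Authorization required.
Art. XII. years in business 11 > 7 → exempt from Annual Authorization.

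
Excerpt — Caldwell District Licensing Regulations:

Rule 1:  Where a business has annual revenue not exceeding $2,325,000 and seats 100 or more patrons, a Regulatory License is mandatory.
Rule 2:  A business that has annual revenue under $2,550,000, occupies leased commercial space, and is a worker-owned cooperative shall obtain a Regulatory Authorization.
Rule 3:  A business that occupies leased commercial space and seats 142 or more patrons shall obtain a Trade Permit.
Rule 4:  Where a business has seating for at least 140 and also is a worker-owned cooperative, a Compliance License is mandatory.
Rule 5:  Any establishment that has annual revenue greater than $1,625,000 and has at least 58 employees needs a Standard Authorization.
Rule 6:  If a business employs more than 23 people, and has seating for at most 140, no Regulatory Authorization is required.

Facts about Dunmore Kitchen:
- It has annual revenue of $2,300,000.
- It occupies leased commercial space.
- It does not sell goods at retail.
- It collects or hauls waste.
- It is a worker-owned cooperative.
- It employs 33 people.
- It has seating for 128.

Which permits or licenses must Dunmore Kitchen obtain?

Rule 1: revenue $2,300,000 ≤ $2,325,000; seating 128 ≥ 100 → Regulatory License required.
Rule 2: revenue $2,300,000 < $2,550,000; occupies leased commercial space; is a worker-owned cooperative → Regulatory Authorization required.
Rule 3: occupies leased commercial space; seating 128 < 142 → Trade Permit not required.
Rule 4: seating 128 < 140; is a worker-owned cooperative → Compliance License not required.
Rule 5: revenue $2,300,000 > $1,625,000; employees 33 < 58 → Standard Authorization not required.
Rule 6: employees 33 > 23; seating 128 ≤ 140 → exempt from Regulatory Authorization.

Regulatory License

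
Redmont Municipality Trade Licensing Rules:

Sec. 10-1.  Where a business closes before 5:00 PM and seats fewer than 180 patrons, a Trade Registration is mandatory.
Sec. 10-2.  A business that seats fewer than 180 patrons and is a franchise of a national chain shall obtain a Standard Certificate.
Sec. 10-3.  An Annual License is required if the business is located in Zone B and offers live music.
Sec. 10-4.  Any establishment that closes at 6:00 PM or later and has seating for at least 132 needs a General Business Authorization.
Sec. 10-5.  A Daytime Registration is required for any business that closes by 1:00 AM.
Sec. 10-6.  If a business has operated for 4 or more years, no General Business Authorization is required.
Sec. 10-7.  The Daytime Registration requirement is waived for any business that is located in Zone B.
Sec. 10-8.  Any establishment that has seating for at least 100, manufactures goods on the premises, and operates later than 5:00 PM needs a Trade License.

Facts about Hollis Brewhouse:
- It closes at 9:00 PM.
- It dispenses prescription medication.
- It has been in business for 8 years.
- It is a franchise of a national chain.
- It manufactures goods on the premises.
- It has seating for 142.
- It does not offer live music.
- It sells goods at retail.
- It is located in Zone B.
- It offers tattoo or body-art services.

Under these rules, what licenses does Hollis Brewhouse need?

Sec. 10-1. closes 9:00 PM, after 5:00 PM; seating 142 < 180 → Trade Registration not required.
Sec. 10-2. seating 142 < 180; is a franchise of a national chain → Standard Certificate required.
Sec. 10-3. is located in Zone B; does not offer live music → Annual License not required.
Sec. 10-4. closes 9:00 PM, after 6:00 PM; seating 142 ≥ 132 → General Business Authorization required.
Sec. 10-5. closes 9:00 PM, at/before 1:00 AM → Daytime Registration required.
Sec. 10-6. years in business 8 ≥ 4 → exempt from General Business Authorization.
Sec. 10-7. is located in Zone B → exempt from Daytime Registration.
Sec. 10-8. seating 142 ≥ 100; manufactures goods on the premises; closes 9:00 PM, after 5:00 PM → Trade License required.

Standard Certificate, Trade License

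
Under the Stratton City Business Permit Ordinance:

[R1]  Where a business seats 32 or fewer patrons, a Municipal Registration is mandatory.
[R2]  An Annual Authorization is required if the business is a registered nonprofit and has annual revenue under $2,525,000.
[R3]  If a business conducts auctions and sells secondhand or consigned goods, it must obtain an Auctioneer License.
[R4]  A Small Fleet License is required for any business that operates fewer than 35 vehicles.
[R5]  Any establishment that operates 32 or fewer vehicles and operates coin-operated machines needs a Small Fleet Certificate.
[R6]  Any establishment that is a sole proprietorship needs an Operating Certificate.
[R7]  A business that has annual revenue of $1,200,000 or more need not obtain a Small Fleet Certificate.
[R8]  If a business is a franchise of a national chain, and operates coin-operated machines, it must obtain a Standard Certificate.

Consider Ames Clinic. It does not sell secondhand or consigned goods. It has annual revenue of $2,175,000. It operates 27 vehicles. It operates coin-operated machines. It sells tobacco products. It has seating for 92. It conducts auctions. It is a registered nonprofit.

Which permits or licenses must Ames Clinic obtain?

Annual Authorization, Small Fleet License

[R1] seating 92 > 32 → Municipal Registration not required.
[R2] is a registered nonprofit; revenue $2,175,000 < $2,525,000 → Annual Authorization required.
[R3] conducts auctions; does not sell secondhand or consigned goods → Auctioneer License not required.
[R4] vehicles 27 < 35 → Small Fleet License required.
[R5] vehicles 27 ≤ 32; operates coin-operated machines → Small Fleet Certificate required.
[R6] is a registered nonprofit (not: is a sole proprietorship) → Operating Certificate not required.
[R7] revenue $2,175,000 ≥ $1,200,000 → exempt from Small Fleet Certificate.
[R8] is a registered nonprofit (not: is a franchise of a national chain); operates coin-operated machines → Standard Certificate not required.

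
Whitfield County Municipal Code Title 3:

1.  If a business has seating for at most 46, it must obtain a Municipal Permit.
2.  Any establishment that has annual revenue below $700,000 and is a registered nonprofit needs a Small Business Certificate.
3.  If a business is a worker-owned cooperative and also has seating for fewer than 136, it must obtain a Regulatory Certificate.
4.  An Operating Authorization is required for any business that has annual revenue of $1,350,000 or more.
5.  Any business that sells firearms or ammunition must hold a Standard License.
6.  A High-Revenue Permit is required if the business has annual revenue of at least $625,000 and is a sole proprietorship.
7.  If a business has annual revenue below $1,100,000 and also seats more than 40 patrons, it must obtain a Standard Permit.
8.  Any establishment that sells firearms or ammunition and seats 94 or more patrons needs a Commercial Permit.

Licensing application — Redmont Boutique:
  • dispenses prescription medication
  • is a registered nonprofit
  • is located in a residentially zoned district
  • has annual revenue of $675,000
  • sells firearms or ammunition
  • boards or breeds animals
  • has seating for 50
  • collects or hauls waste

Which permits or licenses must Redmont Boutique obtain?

1. seating 50 > 46 → Municipal Permit not required.
2. revenue $675,000 < $700,000; is a registered nonprofit → Small Business Certificate required.
3. is a registered nonprofit (not: is a worker-owned cooperative); seating 50 < 136 → Regulatory Certificate not required.
4. revenue $675,000 < $1,350,000 → Operating Authorization not required.
5. sells firearms or ammunition → Standard License required.
6. revenue $675,000 ≥ $625,000; is a registered nonprofit (not: is a sole proprietorship) → High-Revenue Permit not required.
7. revenue $675,000 < $1,100,000; seating 50 > 40 → Standard Permit required.
8. sells firearms or ammunition; seating 50 < 94 → Commercial Permit not required.

Small Business Certificate, Standard License, Standard Permit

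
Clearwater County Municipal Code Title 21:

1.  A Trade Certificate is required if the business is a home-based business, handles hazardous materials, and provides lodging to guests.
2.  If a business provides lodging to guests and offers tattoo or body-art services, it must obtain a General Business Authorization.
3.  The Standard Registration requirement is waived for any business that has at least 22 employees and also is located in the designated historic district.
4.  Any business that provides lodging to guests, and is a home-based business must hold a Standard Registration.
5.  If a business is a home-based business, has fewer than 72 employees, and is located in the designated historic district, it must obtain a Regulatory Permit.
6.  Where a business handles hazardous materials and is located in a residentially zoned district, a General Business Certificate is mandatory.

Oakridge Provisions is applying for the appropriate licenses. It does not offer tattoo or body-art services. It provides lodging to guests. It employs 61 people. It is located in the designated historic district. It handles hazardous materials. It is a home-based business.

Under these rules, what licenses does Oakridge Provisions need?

Regulatory Permit, Trade Certificate

1. is a home-based business; handles hazardous materials; provides lodging to guests → Trade Certificate required.
2. provides lodging to guests; does not offer tattoo or body-art services → General Business Authorization not required.
3. employees 61 ≥ 22; is located in the designated historic district → exempt from Standard Registration.
4. provides lodging to guests; is a home-based business → Standard Registration required.
5. is a home-based business; employees 61 < 72; is located in the designated historic district → Regulatory Permit required.
6. handles hazardous materials; is located in the designated historic district (not: is located in a residentially zoned district) → General Business Certificate not required.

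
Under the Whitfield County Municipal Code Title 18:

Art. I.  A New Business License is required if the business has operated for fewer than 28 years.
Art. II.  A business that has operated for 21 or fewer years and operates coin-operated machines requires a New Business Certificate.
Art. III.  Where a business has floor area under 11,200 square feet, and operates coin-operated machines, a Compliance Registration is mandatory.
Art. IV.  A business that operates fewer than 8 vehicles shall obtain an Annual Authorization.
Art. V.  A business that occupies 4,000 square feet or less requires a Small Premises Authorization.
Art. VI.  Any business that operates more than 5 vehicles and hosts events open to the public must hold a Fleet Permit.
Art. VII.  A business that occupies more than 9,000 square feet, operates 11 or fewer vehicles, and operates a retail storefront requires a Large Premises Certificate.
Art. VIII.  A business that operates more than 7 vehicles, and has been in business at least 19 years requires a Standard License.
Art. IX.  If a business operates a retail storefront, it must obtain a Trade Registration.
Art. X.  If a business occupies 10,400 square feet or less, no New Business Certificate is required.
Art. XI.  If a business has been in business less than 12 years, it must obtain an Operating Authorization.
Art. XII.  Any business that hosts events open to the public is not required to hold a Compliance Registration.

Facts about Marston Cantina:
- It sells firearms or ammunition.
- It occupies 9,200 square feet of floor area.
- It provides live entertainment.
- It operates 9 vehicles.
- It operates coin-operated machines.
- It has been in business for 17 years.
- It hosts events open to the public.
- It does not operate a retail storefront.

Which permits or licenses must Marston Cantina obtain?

Fleet Permit, New Business License

Art. I. years in business 17 < 28 → New Business License required.
Art. II. years in business 17 ≤ 21; operates coin-operated machines → New Business Certificate required.
Art. III. floor area 9,200 square feet < 11,200 square feet; operates coin-operated machines → Compliance Registration required.
Art. IV. vehicles 9 ≥ 8 → Annual Authorization not required.
Art. V. floor area 9,200 square feet > 4,000 square feet → Small Premises Authorization not required.
Art. VI. vehicles 9 > 5; hosts events open to the public → Fleet Permit required.
Art. VII. floor area 9,200 square feet > 9,000 square feet; vehicles 9 ≤ 11; does not operate a retail storefront → Large Premises Certificate not required.
Art. VIII. vehicles 9 > 7; years in business 17 < 19 → Standard License not required.
Art. IX. does not operate a retail storefront → Trade Registration not required.
Art. X. floor area 9,200 square feet ≤ 10,400 square feet → exempt from New Business Certificate.
Art. XI. years in business 17 ≥ 12 → Operating Authorization not required.
Art. XII. hosts events open to the public → exempt from Compliance Registration.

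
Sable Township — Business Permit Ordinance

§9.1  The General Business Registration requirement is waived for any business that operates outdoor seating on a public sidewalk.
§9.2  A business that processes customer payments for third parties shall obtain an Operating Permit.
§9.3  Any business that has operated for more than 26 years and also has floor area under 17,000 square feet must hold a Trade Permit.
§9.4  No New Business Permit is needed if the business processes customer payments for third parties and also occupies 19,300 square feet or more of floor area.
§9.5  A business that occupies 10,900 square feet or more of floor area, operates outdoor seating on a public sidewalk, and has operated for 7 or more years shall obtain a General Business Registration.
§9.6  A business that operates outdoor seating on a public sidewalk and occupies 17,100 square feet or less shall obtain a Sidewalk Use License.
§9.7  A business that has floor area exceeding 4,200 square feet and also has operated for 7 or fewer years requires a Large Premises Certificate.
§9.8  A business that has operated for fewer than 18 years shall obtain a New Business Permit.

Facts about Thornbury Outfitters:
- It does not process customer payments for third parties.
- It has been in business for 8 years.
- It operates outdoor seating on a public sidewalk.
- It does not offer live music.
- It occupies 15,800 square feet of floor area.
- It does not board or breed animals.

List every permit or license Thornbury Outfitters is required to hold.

New Business Permit, Sidewalk Use License

§9.1 operates outdoor seating on a public sidewalk → exempt from General Business Registration.
§9.2 does not process customer payments for third parties → Operating Permit not required.
§9.3 years in business 8 ≤ 26; floor area 15,800 square feet < 17,000 square feet → Trade Permit not required.
§9.4 does not process customer payments for third parties; floor area 15,800 square feet < 19,300 square feet → New Business Permit exemption does not apply.
§9.5 floor area 15,800 square feet ≥ 10,900 square feet; operates outdoor seating on a public sidewalk; years in business 8 ≥ 7 → General Business Registration required.
§9.6 operates outdoor seating on a public sidewalk; floor area 15,800 square feet ≤ 17,100 square feet → Sidewalk Use License required.
§9.7 floor area 15,800 square feet > 4,200 square feet; years in business 8 > 7 → Large Premises Certificate not required.
§9.8 years in business 8 < 18 → New Business Permit required.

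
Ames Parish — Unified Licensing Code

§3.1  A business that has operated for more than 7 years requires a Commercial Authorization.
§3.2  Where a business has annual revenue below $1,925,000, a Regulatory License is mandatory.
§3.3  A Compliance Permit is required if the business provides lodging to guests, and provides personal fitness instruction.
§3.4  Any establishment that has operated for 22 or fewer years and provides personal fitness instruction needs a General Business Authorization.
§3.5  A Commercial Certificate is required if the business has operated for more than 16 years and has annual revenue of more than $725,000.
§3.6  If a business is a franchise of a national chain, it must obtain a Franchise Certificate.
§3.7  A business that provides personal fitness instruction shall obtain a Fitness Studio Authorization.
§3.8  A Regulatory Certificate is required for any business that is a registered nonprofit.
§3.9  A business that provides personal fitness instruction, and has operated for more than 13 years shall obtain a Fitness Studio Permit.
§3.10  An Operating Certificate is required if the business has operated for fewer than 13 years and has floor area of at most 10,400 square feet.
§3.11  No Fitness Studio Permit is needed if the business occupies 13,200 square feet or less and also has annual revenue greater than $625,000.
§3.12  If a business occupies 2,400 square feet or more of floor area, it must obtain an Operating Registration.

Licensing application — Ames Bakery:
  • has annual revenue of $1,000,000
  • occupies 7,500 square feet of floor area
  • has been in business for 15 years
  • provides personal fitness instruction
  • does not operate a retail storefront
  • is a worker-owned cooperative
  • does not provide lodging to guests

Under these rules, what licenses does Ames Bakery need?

§3.1 years in business 15 > 7 → Commercial Authorization required.
§3.2 revenue $1,000,000 < $1,925,000 → Regulatory License required.
§3.3 does not provide lodging to guests; provides personal fitness instruction → Compliance Permit not required.
§3.4 years in business 15 ≤ 22; provides personal fitness instruction → General Business Authorization required.
§3.5 years in business 15 ≤ 16; revenue $1,000,000 > $725,000 → Commercial Certificate not required.
§3.6 is a worker-owned cooperative (not: is a franchise of a national chain) → Franchise Certificate not required.
§3.7 provides personal fitness instruction → Fitness Studio Authorization required.
§3.8 is a worker-owned cooperative (not: is a registered nonprofit) → Regulatory Certificate not required.
§3.9 provides personal fitness instruction; years in business 15 > 13 → Fitness Studio Permit required.
§3.10 years in business 15 ≥ 13; floor area 7,500 square feet ≤ 10,400 square feet → Operating Certificate not required.
§3.11 floor area 7,500 square feet ≤ 13,200 square feet; revenue $1,000,000 > $625,000 → exempt from Fitness Studio Permit.
§3.12 floor area 7,500 square feet ≥ 2,400 square feet → Operating Registration required.

Commercial Authorization, Fitness Studio Authorization, General Business Authorization, Operating Registration, Regulatory License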